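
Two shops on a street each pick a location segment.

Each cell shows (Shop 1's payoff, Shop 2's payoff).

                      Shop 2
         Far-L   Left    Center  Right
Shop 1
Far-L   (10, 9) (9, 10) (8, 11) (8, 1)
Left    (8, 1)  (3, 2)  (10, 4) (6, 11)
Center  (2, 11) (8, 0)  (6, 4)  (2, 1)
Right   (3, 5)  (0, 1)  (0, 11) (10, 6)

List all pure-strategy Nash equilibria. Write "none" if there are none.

(Far-L, Far-L): Shop 2 can switch to Left (9 → 10). Not NE.
(Far-L, Left): Shop 2 can switch to Center (10 → 11). Not NE.
(Far-L, Center): Shop 1 can switch to Left (8 → 10). Not NE.
(Far-L, Right): Shop 1 can switch to Right (8 → 10). Not NE.
(Left, Far-L): Shop 1 can switch to Far-L (8 → 10). Not NE.
(Left, Left): Shop 1 can switch to Far-L (3 → 9). Not NE.
(Left, Center): Shop 2 can switch to Right (4 → 11). Not NE.
(Left, Right): Shop 1 can switch to Far-L (6 → 8). Not NE.
(Center, Far-L): Shop 1 can switch to Far-L (2 → 10). Not NE.
(Center, Left): Shop 1 can switch to Far-L (8 → 9). Not NE.
(Center, Center): Shop 1 can switch to Far-L (6 → 8). Not NE.
(Center, Right): Shop 1 can switch to Far-L (2 → 8). Not NE.
(The remaining 4 profiles each have a profitable deviation by the same check.)

There is no pure-strategy Nash equilibrium.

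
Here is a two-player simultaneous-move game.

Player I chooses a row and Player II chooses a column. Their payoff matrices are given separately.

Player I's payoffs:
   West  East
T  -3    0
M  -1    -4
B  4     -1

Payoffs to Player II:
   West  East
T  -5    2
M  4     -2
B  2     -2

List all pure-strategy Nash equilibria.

(T, East) and (B, West)

Player I against West: payoffs -3, -1, 4 → best response B.
Player I against East: payoffs 0, -4, -1 → best response T.
Player II against T: payoffs -5, 2 → best response East.
Player II against M: payoffs 4, -2 → best response West.
Player II against B: payoffs 2, -2 → best response West.
Mutual best responses: (T, East); (B, West).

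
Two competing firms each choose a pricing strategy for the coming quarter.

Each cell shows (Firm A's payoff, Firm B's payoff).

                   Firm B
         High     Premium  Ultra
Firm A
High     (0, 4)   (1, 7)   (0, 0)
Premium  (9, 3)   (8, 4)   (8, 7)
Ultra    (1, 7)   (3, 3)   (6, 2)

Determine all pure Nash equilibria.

(Premium, Ultra)

(High, High): Firm A can switch to Premium (0 → 9). Not NE.
(High, Premium): Firm A can switch to Premium (1 → 8). Not NE.
(High, Ultra): Firm A can switch to Premium (0 → 8). Not NE.
(Premium, High): Firm B can switch to Premium (3 → 4). Not NE.
(Premium, Premium): Firm B can switch to Ultra (4 → 7). Not NE.
(Premium, Ultra): Firm A gets 8, best alternative 6; Firm B gets 7, best alternative 4. No profitable deviation — NE.
(Ultra, High): Firm A can switch to Premium (1 → 9). Not NE.
(Ultra, Premium): Firm A can switch to Premium (3 → 8). Not NE.
(Ultra, Ultra): Firm A can switch to Premium (6 → 8). Not NE.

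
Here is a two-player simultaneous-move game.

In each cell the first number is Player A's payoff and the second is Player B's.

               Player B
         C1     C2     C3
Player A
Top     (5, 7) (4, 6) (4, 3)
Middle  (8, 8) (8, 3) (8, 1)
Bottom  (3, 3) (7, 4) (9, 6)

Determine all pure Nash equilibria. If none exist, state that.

The pure Nash equilibria are (Middle, C1) and (Bottom, C3).

(Top, C1): Player A can switch to Middle (5 → 8). Not NE.
(Top, C2): Player A can switch to Middle (4 → 8). Not NE.
(Top, C3): Player A can switch to Middle (4 → 8). Not NE.
(Middle, C1): Player A gets 8, best alternative 5; Player B gets 8, best alternative 3. No profitable deviation — NE.
(Middle, C2): Player B can switch to C1 (3 → 8). Not NE.
(Middle, C3): Player A can switch to Bottom (8 → 9). Not NE.
(Bottom, C1): Player A can switch to Top (3 → 5). Not NE.
(Bottom, C2): Player A can switch to Middle (7 → 8). Not NE.
(Bottom, C3): Player A gets 9, best alternative 8; Player B gets 6, best alternative 4. No profitable deviation — NE.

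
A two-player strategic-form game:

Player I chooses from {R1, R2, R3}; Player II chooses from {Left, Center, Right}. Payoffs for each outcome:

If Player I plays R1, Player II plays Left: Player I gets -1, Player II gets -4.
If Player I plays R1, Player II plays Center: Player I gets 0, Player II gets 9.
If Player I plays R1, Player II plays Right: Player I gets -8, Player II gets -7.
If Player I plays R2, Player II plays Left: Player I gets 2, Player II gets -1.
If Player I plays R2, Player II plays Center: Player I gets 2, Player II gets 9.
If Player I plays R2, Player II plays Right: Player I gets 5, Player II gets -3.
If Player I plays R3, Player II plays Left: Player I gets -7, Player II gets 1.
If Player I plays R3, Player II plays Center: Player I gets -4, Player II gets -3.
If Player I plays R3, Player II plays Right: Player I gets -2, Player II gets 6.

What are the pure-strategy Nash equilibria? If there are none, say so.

For each player, find the best response to each opponent profile; mutual best responses are the pure NE.
Player I against Left: payoffs -1, 2, -7 → best response R2.
Player I against Center: payoffs 0, 2, -4 → best response R2.
Player I against Right: payoffs -8, 5, -2 → best response R2.
Player II against R1: payoffs -4, 9, -7 → best response Center.
Player II against R2: payoffs -1, 9, -3 → best response Center.
Player II against R3: payoffs 1, -3, 6 → best response Right.
Mutual best responses: (R2, Center).

(R2, Center)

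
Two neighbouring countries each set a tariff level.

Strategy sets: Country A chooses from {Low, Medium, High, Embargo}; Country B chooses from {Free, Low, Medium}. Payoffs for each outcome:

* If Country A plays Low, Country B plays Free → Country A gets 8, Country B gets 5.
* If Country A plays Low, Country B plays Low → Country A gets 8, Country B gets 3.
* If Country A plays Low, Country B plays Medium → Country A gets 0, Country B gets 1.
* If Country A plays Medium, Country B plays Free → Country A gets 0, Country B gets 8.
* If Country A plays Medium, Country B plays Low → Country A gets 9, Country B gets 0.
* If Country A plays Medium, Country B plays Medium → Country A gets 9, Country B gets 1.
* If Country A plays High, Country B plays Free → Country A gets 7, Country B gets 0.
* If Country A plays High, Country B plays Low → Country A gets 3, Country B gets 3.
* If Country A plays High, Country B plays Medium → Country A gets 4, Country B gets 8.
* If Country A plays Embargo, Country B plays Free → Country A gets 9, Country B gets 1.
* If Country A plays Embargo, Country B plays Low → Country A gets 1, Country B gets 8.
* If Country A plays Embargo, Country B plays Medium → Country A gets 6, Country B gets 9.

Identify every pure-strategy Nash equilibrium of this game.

Country A against Free: payoffs 8, 0, 7, 9 → best response Embargo.
Country A against Low: payoffs 8, 9, 3, 1 → best response Medium.
Country A against Medium: payoffs 0, 9, 4, 6 → best response Medium.
Country B against Low: payoffs 5, 3, 1 → best response Free.
Country B against Medium: payoffs 8, 0, 1 → best response Free.
Country B against High: payoffs 0, 3, 8 → best response Medium.
Country B against Embargo: payoffs 1, 8, 9 → best response Medium.
No profile is a mutual best response for all players.

No pure-strategy Nash equilibrium.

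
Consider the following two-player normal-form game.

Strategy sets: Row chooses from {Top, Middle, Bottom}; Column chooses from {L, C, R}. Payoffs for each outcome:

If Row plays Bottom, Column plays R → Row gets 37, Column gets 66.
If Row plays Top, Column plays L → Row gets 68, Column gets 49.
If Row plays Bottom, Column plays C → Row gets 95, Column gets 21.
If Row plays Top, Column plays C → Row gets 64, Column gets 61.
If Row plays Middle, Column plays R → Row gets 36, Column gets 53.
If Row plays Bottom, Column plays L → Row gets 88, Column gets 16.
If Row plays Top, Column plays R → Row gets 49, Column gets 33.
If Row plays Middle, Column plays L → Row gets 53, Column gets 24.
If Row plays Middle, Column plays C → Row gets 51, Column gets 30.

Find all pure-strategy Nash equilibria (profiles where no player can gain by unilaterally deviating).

Row against L: payoffs 68, 53, 88 → best response Bottom.
Row against C: payoffs 64, 51, 95 → best response Bottom.
Row against R: payoffs 49, 36, 37 → best response Top.
Column against Top: payoffs 49, 61, 33 → best response C.
Column against Middle: payoffs 24, 30, 53 → best response R.
Column against Bottom: payoffs 16, 21, 66 → best response R.
No profile is a mutual best response for all players.

none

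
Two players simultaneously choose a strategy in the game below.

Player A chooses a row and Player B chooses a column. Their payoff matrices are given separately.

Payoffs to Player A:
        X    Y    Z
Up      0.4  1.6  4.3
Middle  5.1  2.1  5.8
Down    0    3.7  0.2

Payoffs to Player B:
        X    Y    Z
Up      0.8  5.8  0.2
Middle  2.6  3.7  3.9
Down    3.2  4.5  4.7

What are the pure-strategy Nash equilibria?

The unique pure-strategy Nash equilibrium is (Middle, Z).

(Up, X): Player A can switch to Middle (0.4 → 5.1). Not NE.
(Up, Y): Player A can switch to Middle (1.6 → 2.1). Not NE.
(Up, Z): Player A can switch to Middle (4.3 → 5.8). Not NE.
(Middle, X): Player B can switch to Y (2.6 → 3.7). Not NE.
(Middle, Y): Player A can switch to Down (2.1 → 3.7). Not NE.
(Middle, Z): Player A gets 5.8, best alternative 4.3; Player B gets 3.9, best alternative 3.7. No profitable deviation — NE.
(Down, X): Player A can switch to Up (0 → 0.4). Not NE.
(The remaining 2 profiles each have a profitable deviation by the same check.)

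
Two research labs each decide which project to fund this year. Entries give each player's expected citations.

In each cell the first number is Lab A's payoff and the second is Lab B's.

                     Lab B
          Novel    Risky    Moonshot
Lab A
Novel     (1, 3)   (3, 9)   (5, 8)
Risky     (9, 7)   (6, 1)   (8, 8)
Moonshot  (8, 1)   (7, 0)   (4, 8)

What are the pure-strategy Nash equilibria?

For each strategy profile, look for a profitable unilateral deviation.
(Novel, Novel): Lab A can switch to Risky (1 → 9). Not NE.
(Novel, Risky): Lab A can switch to Risky (3 → 6). Not NE.
(Novel, Moonshot): Lab A can switch to Risky (5 → 8). Not NE.
(Risky, Novel): Lab B can switch to Moonshot (7 → 8). Not NE.
(Risky, Risky): Lab A can switch to Moonshot (6 → 7). Not NE.
(Risky, Moonshot): Lab A gets 8, best alternative 5; Lab B gets 8, best alternative 7. No profitable deviation — NE.
(Moonshot, Novel): Lab A can switch to Risky (8 → 9). Not NE.
(Moonshot, Risky): Lab B can switch to Novel (0 → 1). Not NE.
(Moonshot, Moonshot): Lab A can switch to Novel (4 → 5). Not NE.

(Risky, Moonshot)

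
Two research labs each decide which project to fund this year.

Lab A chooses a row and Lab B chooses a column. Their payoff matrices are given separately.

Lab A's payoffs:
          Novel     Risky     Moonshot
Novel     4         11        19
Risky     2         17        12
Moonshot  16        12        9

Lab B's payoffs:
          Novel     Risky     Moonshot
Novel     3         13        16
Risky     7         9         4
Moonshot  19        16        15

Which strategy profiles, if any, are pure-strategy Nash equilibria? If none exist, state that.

Mark each player's best response to every combination of opponents' strategies; a profile where every player is best-responding is a pure Nash equilibrium.
Lab A against Novel: payoffs 4, 2, 16 → best response Moonshot.
Lab A against Risky: payoffs 11, 17, 12 → best response Risky.
Lab A against Moonshot: payoffs 19, 12, 9 → best response Novel.
Lab B against Novel: payoffs 3, 13, 16 → best response Moonshot.
Lab B against Risky: payoffs 7, 9, 4 → best response Risky.
Lab B against Moonshot: payoffs 19, 16, 15 → best response Novel.
Mutual best responses: (Novel, Moonshot); (Risky, Risky); (Moonshot, Novel).

The pure Nash equilibria are (Novel, Moonshot), (Risky, Risky), (Moonshot, Novel).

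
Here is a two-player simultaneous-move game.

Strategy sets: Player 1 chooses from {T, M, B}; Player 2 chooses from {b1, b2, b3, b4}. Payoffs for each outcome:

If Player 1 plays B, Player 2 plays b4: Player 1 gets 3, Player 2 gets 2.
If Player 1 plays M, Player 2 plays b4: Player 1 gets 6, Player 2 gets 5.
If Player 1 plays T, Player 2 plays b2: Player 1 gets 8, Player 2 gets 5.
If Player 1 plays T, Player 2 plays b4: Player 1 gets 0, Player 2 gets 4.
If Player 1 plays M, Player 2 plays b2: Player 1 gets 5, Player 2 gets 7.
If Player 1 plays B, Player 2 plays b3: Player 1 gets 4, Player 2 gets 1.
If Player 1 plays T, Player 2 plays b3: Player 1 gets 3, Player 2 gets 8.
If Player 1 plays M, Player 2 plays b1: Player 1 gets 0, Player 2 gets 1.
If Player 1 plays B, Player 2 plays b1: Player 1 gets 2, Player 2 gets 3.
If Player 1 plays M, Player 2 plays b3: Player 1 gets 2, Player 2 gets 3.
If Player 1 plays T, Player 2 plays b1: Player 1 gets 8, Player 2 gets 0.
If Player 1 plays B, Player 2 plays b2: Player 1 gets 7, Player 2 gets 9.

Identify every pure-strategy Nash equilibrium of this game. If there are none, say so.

Player 1 against b1: payoffs 8, 0, 2 → best response T.
Player 1 against b2: payoffs 8, 5, 7 → best response T.
Player 1 against b3: payoffs 3, 2, 4 → best response B.
Player 1 against b4: payoffs 0, 6, 3 → best response M.
Player 2 against T: payoffs 0, 5, 8, 4 → best response b3.
Player 2 against M: payoffs 1, 7, 3, 5 → best response b2.
Player 2 against B: payoffs 3, 9, 1, 2 → best response b2.
No profile is a mutual best response for all players.

There is no pure-strategy Nash equilibrium.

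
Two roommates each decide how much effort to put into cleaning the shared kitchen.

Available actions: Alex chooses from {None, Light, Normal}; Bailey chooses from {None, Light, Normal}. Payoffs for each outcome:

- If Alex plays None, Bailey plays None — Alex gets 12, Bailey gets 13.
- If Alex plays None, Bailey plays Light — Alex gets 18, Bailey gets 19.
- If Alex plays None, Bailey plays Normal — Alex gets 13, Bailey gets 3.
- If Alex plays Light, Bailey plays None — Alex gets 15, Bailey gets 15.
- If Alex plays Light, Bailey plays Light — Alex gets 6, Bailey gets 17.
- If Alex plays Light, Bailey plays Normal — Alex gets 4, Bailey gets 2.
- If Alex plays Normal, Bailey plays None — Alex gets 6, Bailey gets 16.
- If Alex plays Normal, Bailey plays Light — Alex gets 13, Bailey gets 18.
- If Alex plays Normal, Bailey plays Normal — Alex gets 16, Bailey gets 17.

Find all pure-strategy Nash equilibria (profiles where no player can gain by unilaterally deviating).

Alex against None: payoffs 12, 15, 6 → best response Light.
Alex against Light: payoffs 18, 6, 13 → best response None.
Alex against Normal: payoffs 13, 4, 16 → best response Normal.
Bailey against None: payoffs 13, 19, 3 → best response Light.
Bailey against Light: payoffs 15, 17, 2 → best response Light.
Bailey against Normal: payoffs 16, 18, 17 → best response Light.
Mutual best responses: (None, Light).

The unique pure-strategy Nash equilibrium is (None, Light).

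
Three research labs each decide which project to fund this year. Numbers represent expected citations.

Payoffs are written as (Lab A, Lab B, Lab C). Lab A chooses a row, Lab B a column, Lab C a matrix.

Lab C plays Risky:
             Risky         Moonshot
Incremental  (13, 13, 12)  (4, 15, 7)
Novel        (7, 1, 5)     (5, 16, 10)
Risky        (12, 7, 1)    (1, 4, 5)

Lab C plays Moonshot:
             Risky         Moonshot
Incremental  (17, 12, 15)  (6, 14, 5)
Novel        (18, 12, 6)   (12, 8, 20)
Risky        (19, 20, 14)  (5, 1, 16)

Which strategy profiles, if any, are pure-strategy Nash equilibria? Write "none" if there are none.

(Incremental, Risky, Risky): Lab B can switch to Moonshot (13 → 15). Not NE.
(Incremental, Risky, Moonshot): Lab A can switch to Novel (17 → 18). Not NE.
(Incremental, Moonshot, Risky): Lab A can switch to Novel (4 → 5). Not NE.
(Incremental, Moonshot, Moonshot): Lab A can switch to Novel (6 → 12). Not NE.
(Novel, Risky, Risky): Lab A can switch to Incremental (7 → 13). Not NE.
(Novel, Risky, Moonshot): Lab A can switch to Risky (18 → 19). Not NE.
(Novel, Moonshot, Risky): Lab C can switch to Moonshot (10 → 20). Not NE.
(Novel, Moonshot, Moonshot): Lab B can switch to Risky (8 → 12). Not NE.
(Risky, Risky, Risky): Lab A can switch to Incremental (12 → 13). Not NE.
(Risky, Risky, Moonshot): Lab A gets 19, best alternative 18; Lab B gets 20, best alternative 1; Lab C gets 14, best alternative 1. No profitable deviation — NE.
(Risky, Moonshot, Risky): Lab A can switch to Incremental (1 → 4). Not NE.
(The remaining 1 profile has a profitable deviation by the same check.)

(Risky, Risky, Moonshot)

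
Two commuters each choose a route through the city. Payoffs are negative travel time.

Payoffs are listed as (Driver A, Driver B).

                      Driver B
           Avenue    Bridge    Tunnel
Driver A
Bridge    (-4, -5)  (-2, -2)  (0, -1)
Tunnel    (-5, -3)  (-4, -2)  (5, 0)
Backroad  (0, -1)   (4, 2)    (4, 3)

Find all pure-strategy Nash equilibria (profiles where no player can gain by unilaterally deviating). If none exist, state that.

The unique pure-strategy Nash equilibrium is (Tunnel, Tunnel).

Driver A against Avenue: payoffs -4, -5, 0 → best response Backroad.
Driver A against Bridge: payoffs -2, -4, 4 → best response Backroad.
Driver A against Tunnel: payoffs 0, 5, 4 → best response Tunnel.
Driver B against Bridge: payoffs -5, -2, -1 → best response Tunnel.
Driver B against Tunnel: payoffs -3, -2, 0 → best response Tunnel.
Driver B against Backroad: payoffs -1, 2, 3 → best response Tunnel.
Mutual best responses: (Tunnel, Tunnel).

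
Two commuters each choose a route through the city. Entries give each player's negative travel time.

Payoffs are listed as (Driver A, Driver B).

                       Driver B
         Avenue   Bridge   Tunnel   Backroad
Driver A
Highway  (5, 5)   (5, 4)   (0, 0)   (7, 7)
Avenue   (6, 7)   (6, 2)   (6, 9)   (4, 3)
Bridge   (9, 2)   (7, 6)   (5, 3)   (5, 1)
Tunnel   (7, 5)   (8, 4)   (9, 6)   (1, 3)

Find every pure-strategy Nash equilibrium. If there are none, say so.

(Highway, Avenue): Driver A can switch to Avenue (5 → 6). Not NE.
(Highway, Bridge): Driver A can switch to Avenue (5 → 6). Not NE.
(Highway, Tunnel): Driver A can switch to Avenue (0 → 6). Not NE.
(Highway, Backroad): Driver A gets 7, best alternative 5; Driver B gets 7, best alternative 5. No profitable deviation — NE.
(Avenue, Avenue): Driver A can switch to Bridge (6 → 9). Not NE.
(Avenue, Bridge): Driver A can switch to Bridge (6 → 7). Not NE.
(Avenue, Tunnel): Driver A can switch to Tunnel (6 → 9). Not NE.
(Avenue, Backroad): Driver A can switch to Highway (4 → 7). Not NE.
(Bridge, Avenue): Driver B can switch to Bridge (2 → 6). Not NE.
(Bridge, Bridge): Driver A can switch to Tunnel (7 → 8). Not NE.
(Bridge, Tunnel): Driver A can switch to Avenue (5 → 6). Not NE.
(Bridge, Backroad): Driver A can switch to Highway (5 → 7). Not NE.
(Tunnel, Avenue): Driver A can switch to Bridge (7 → 9). Not NE.
(Tunnel, Tunnel): Driver A gets 9, best alternative 6; Driver B gets 6, best alternative 5. No profitable deviation — NE.
(The remaining 2 profiles each have a profitable deviation by the same check.)

The pure Nash equilibria are (Highway, Backroad); (Tunnel, Tunnel).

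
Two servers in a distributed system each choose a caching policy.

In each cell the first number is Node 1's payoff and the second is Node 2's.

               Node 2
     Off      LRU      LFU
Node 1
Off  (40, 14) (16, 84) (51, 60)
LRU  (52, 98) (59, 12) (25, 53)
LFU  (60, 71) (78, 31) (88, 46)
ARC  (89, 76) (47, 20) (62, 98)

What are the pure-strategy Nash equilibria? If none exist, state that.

There is no pure-strategy Nash equilibrium.

Mark each player's best response to every combination of opponents' strategies; a profile where every player is best-responding is a pure Nash equilibrium.
Node 1 against Off: payoffs 40, 52, 60, 89 → best response ARC.
Node 1 against LRU: payoffs 16, 59, 78, 47 → best response LFU.
Node 1 against LFU: payoffs 51, 25, 88, 62 → best response LFU.
Node 2 against Off: payoffs 14, 84, 60 → best response LRU.
Node 2 against LRU: payoffs 98, 12, 53 → best response Off.
Node 2 against LFU: payoffs 71, 31, 46 → best response Off.
Node 2 against ARC: payoffs 76, 20, 98 → best response LFU.
No profile is a mutual best response for all players.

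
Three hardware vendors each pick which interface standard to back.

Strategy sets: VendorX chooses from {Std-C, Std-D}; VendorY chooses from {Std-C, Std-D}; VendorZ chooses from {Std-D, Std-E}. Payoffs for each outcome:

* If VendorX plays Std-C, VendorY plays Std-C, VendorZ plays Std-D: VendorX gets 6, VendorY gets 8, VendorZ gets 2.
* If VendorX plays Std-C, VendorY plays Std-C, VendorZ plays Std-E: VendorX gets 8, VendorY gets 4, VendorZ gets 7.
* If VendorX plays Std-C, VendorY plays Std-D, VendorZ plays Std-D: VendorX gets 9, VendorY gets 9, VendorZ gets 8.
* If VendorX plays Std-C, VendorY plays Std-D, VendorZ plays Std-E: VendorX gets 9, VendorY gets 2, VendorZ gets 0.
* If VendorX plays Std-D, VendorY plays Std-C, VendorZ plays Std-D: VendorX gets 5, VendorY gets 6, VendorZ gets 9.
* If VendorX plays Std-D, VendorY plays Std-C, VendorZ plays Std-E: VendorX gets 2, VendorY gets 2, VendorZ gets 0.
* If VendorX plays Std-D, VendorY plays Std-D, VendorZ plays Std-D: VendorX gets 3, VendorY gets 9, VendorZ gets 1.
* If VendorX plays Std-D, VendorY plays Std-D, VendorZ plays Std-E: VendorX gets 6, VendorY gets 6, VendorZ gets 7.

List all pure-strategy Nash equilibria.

(Std-C, Std-C, Std-D): VendorY can switch to Std-D (8 → 9). Not NE.
(Std-C, Std-C, Std-E): VendorX gets 8, best alternative 2; VendorY gets 4, best alternative 2; VendorZ gets 7, best alternative 2. No profitable deviation — NE.
(Std-C, Std-D, Std-D): VendorX gets 9, best alternative 3; VendorY gets 9, best alternative 8; VendorZ gets 8, best alternative 0. No profitable deviation — NE.
(Std-C, Std-D, Std-E): VendorY can switch to Std-C (2 → 4). Not NE.
(Std-D, Std-C, Std-D): VendorX can switch to Std-C (5 → 6). Not NE.
(Std-D, Std-C, Std-E): VendorX can switch to Std-C (2 → 8). Not NE.
(Std-D, Std-D, Std-D): VendorX can switch to Std-C (3 → 9). Not NE.
(Std-D, Std-D, Std-E): VendorX can switch to Std-C (6 → 9). Not NE.

(Std-C, Std-C, Std-E), (Std-C, Std-D, Std-D)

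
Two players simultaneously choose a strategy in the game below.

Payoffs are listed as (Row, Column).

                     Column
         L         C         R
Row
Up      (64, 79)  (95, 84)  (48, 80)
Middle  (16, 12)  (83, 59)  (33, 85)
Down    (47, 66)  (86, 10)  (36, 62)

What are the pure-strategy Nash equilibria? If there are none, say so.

The unique pure-strategy Nash equilibrium is (Up, C).

For each player, find the best response to each opponent profile; mutual best responses are the pure NE.
Row against L: payoffs 64, 16, 47 → best response Up.
Row against C: payoffs 95, 83, 86 → best response Up.
Row against R: payoffs 48, 33, 36 → best response Up.
Column against Up: payoffs 79, 84, 80 → best response C.
Column against Middle: payoffs 12, 59, 85 → best response R.
Column against Down: payoffs 66, 10, 62 → best response L.
Mutual best responses: (Up, C).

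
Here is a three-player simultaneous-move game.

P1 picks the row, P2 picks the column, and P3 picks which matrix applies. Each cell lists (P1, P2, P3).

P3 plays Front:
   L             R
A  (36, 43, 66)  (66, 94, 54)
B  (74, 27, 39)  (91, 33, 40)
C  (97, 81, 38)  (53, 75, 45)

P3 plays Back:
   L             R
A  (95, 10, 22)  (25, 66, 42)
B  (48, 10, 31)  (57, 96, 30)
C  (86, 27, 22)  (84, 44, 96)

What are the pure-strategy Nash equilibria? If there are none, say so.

Pure-strategy Nash equilibria: (B, R, Front) and (C, L, Front) and (C, R, Back)

For each player, find the best response to each opponent profile; mutual best responses are the pure NE.
P1 against (L, Front): payoffs 36, 74, 97 → best response C.
P1 against (L, Back): payoffs 95, 48, 86 → best response A.
P1 against (R, Front): payoffs 66, 91, 53 → best response B.
P1 against (R, Back): payoffs 25, 57, 84 → best response C.
P2 against (A, Front): payoffs 43, 94 → best response R.
P2 against (A, Back): payoffs 10, 66 → best response R.
P2 against (B, Front): payoffs 27, 33 → best response R.
P2 against (B, Back): payoffs 10, 96 → best response R.
P2 against (C, Front): payoffs 81, 75 → best response L.
P2 against (C, Back): payoffs 27, 44 → best response R.
P3 against (A, L): payoffs 66, 22 → best response Front.
P3 against (A, R): payoffs 54, 42 → best response Front.
P3 against (B, L): payoffs 39, 31 → best response Front.
P3 against (B, R): payoffs 40, 30 → best response Front.
P3 against (C, L): payoffs 38, 22 → best response Front.
P3 against (C, R): payoffs 45, 96 → best response Back.
Mutual best responses: (B, R, Front); (C, L, Front); (C, R, Back).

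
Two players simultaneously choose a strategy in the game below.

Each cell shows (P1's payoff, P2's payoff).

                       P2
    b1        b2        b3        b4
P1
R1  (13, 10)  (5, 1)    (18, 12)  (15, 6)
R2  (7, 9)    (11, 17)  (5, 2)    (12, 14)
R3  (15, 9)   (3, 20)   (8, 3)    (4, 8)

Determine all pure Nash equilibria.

(R1, b1): P1 can switch to R3 (13 → 15). Not NE.
(R1, b2): P1 can switch to R2 (5 → 11). Not NE.
(R1, b3): P1 gets 18, best alternative 8; P2 gets 12, best alternative 10. No profitable deviation — NE.
(R1, b4): P2 can switch to b1 (6 → 10). Not NE.
(R2, b1): P1 can switch to R1 (7 → 13). Not NE.
(R2, b2): P1 gets 11, best alternative 5; P2 gets 17, best alternative 14. No profitable deviation — NE.
(R2, b3): P1 can switch to R1 (5 → 18). Not NE.
(R2, b4): P1 can switch to R1 (12 → 15). Not NE.
(R3, b1): P2 can switch to b2 (9 → 20). Not NE.
(R3, b2): P1 can switch to R1 (3 → 5). Not NE.
(R3, b3): P1 can switch to R1 (8 → 18). Not NE.
(R3, b4): P1 can switch to R1 (4 → 15). Not NE.

(R1, b3) and (R2, b2)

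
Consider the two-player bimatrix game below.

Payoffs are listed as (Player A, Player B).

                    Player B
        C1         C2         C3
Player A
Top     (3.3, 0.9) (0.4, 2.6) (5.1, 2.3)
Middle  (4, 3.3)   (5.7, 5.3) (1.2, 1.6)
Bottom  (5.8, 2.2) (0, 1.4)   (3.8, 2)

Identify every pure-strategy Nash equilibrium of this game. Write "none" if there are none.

(Middle, C2); (Bottom, C1)

Check each profile: it is a Nash equilibrium iff no player can strictly gain by switching unilaterally.
(Top, C1): Player A can switch to Middle (3.3 → 4). Not NE.
(Top, C2): Player A can switch to Middle (0.4 → 5.7). Not NE.
(Top, C3): Player B can switch to C2 (2.3 → 2.6). Not NE.
(Middle, C1): Player A can switch to Bottom (4 → 5.8). Not NE.
(Middle, C2): Player A gets 5.7, best alternative 0.4; Player B gets 5.3, best alternative 3.3. No profitable deviation — NE.
(Middle, C3): Player A can switch to Top (1.2 → 5.1). Not NE.
(Bottom, C1): Player A gets 5.8, best alternative 4; Player B gets 2.2, best alternative 2. No profitable deviation — NE.
(Bottom, C2): Player A can switch to Top (0 → 0.4). Not NE.
(The remaining 1 profile has a profitable deviation by the same check.)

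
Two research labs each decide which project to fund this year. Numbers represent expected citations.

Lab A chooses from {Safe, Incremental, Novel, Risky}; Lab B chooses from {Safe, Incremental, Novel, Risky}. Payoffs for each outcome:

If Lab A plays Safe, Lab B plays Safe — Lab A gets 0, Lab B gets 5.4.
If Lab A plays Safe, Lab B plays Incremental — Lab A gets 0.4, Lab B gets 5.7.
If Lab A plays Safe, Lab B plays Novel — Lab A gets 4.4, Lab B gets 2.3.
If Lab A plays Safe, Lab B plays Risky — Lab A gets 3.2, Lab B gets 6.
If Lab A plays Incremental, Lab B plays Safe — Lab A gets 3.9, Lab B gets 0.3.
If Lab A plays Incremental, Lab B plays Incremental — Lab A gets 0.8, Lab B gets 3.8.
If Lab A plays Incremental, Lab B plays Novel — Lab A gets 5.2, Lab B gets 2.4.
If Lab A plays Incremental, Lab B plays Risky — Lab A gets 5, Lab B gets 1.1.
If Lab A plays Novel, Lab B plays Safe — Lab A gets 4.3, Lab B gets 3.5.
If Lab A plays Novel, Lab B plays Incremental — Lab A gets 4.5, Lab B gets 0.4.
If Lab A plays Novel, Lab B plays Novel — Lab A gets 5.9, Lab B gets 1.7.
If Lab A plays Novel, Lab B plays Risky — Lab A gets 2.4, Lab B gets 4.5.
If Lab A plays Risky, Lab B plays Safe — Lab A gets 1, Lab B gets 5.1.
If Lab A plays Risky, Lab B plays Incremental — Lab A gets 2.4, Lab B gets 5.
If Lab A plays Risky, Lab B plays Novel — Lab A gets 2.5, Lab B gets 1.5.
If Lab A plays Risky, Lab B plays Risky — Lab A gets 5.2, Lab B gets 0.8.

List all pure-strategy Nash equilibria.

(Safe, Safe): Lab A can switch to Incremental (0 → 3.9). Not NE.
(Safe, Incremental): Lab A can switch to Incremental (0.4 → 0.8). Not NE.
(Safe, Novel): Lab A can switch to Incremental (4.4 → 5.2). Not NE.
(Safe, Risky): Lab A can switch to Incremental (3.2 → 5). Not NE.
(Incremental, Safe): Lab A can switch to Novel (3.9 → 4.3). Not NE.
(Incremental, Incremental): Lab A can switch to Novel (0.8 → 4.5). Not NE.
(Incremental, Novel): Lab A can switch to Novel (5.2 → 5.9). Not NE.
(Incremental, Risky): Lab A can switch to Risky (5 → 5.2). Not NE.
(Novel, Safe): Lab B can switch to Risky (3.5 → 4.5). Not NE.
(Novel, Incremental): Lab B can switch to Safe (0.4 → 3.5). Not NE.
(The remaining 6 profiles each have a profitable deviation by the same check.)

There is no pure-strategy Nash equilibrium.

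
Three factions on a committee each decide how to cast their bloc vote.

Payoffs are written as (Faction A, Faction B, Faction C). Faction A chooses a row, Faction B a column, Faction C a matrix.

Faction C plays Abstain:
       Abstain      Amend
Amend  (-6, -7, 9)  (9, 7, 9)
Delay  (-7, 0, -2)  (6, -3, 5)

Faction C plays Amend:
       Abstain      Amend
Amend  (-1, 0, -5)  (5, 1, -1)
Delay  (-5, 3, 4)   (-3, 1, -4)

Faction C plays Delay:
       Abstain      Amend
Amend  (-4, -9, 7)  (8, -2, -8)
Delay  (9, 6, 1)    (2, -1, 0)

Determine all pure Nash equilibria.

The unique pure-strategy Nash equilibrium is (Amend, Amend, Abstain).

(Amend, Abstain, Abstain): Faction B can switch to Amend (-7 → 7). Not NE.
(Amend, Abstain, Amend): Faction B can switch to Amend (0 → 1). Not NE.
(Amend, Abstain, Delay): Faction A can switch to Delay (-4 → 9). Not NE.
(Amend, Amend, Abstain): Faction A gets 9, best alternative 6; Faction B gets 7, best alternative -7; Faction C gets 9, best alternative -1. No profitable deviation — NE.
(Amend, Amend, Amend): Faction C can switch to Abstain (-1 → 9). Not NE.
(Amend, Amend, Delay): Faction C can switch to Abstain (-8 → 9). Not NE.
(Delay, Abstain, Abstain): Faction A can switch to Amend (-7 → -6). Not NE.
(The remaining 5 profiles each have a profitable deviation by the same check.)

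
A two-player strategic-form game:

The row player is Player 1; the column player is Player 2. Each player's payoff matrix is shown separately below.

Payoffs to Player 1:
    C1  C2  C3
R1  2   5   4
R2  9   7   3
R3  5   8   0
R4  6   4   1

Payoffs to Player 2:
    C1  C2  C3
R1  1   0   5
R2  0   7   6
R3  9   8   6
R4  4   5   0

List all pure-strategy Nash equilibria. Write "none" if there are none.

(R1, C3)

Player 1 against C1: payoffs 2, 9, 5, 6 → best response R2.
Player 1 against C2: payoffs 5, 7, 8, 4 → best response R3.
Player 1 against C3: payoffs 4, 3, 0, 1 → best response R1.
Player 2 against R1: payoffs 1, 0, 5 → best response C3.
Player 2 against R2: payoffs 0, 7, 6 → best response C2.
Player 2 against R3: payoffs 9, 8, 6 → best response C1.
Player 2 against R4: payoffs 4, 5, 0 → best response C2.
Mutual best responses: (R1, C3).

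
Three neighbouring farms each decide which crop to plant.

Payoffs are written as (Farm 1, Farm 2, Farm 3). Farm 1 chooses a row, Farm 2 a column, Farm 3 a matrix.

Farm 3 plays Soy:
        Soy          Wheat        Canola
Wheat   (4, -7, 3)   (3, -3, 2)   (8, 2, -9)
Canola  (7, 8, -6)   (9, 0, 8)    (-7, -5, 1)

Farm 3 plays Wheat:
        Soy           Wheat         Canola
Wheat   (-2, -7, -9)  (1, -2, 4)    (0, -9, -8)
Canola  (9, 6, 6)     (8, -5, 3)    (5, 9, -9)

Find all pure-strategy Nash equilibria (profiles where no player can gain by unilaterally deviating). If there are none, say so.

none

For each player, find the best response to each opponent profile; mutual best responses are the pure NE.
Farm 1 against (Soy, Soy): payoffs 4, 7 → best response Canola.
Farm 1 against (Soy, Wheat): payoffs -2, 9 → best response Canola.
Farm 1 against (Wheat, Soy): payoffs 3, 9 → best response Canola.
Farm 1 against (Wheat, Wheat): payoffs 1, 8 → best response Canola.
Farm 1 against (Canola, Soy): payoffs 8, -7 → best response Wheat.
Farm 1 against (Canola, Wheat): payoffs 0, 5 → best response Canola.
Farm 2 against (Wheat, Soy): payoffs -7, -3, 2 → best response Canola.
Farm 2 against (Wheat, Wheat): payoffs -7, -2, -9 → best response Wheat.
Farm 2 against (Canola, Soy): payoffs 8, 0, -5 → best response Soy.
Farm 2 against (Canola, Wheat): payoffs 6, -5, 9 → best response Canola.
Farm 3 against (Wheat, Soy): payoffs 3, -9 → best response Soy.
Farm 3 against (Wheat, Wheat): payoffs 2, 4 → best response Wheat.
Farm 3 against (Wheat, Canola): payoffs -9, -8 → best response Wheat.
Farm 3 against (Canola, Soy): payoffs -6, 6 → best response Wheat.
Farm 3 against (Canola, Wheat): payoffs 8, 3 → best response Soy.
Farm 3 against (Canola, Canola): payoffs 1, -9 → best response Soy.
No profile is a mutual best response for all players.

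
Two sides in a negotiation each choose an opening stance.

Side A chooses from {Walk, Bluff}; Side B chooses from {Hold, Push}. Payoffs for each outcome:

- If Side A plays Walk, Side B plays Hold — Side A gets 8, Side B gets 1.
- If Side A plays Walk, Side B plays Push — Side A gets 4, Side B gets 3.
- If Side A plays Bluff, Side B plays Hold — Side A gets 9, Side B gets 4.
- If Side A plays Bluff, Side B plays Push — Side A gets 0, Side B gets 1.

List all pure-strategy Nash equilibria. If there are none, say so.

For each strategy profile, look for a profitable unilateral deviation.
(Walk, Hold): Side A can switch to Bluff (8 → 9). Not NE.
(Walk, Push): Side A gets 4, best alternative 0; Side B gets 3, best alternative 1. No profitable deviation — NE.
(Bluff, Hold): Side A gets 9, best alternative 8; Side B gets 4, best alternative 1. No profitable deviation — NE.
(Bluff, Push): Side A can switch to Walk (0 → 4). Not NE.

Pure-strategy Nash equilibria: (Walk, Push); (Bluff, Hold)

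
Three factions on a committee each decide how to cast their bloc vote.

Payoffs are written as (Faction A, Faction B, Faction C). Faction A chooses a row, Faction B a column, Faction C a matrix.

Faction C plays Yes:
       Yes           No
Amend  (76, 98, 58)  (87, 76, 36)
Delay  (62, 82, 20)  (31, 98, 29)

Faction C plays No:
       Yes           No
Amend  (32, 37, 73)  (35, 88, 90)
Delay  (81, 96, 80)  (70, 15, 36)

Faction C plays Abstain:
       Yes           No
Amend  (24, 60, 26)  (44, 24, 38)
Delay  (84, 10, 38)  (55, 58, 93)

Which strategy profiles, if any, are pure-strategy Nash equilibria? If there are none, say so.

For each strategy profile, look for a profitable unilateral deviation.
(Amend, Yes, Yes): Faction C can switch to No (58 → 73). Not NE.
(Amend, Yes, No): Faction A can switch to Delay (32 → 81). Not NE.
(Amend, Yes, Abstain): Faction A can switch to Delay (24 → 84). Not NE.
(Amend, No, Yes): Faction B can switch to Yes (76 → 98). Not NE.
(Amend, No, No): Faction A can switch to Delay (35 → 70). Not NE.
(Amend, No, Abstain): Faction A can switch to Delay (44 → 55). Not NE.
(Delay, Yes, No): Faction A gets 81, best alternative 32; Faction B gets 96, best alternative 15; Faction C gets 80, best alternative 38. No profitable deviation — NE.
(Delay, No, Abstain): Faction A gets 55, best alternative 44; Faction B gets 58, best alternative 10; Faction C gets 93, best alternative 36. No profitable deviation — NE.
(The remaining 4 profiles each have a profitable deviation by the same check.)

(Delay, Yes, No) and (Delay, No, Abstain)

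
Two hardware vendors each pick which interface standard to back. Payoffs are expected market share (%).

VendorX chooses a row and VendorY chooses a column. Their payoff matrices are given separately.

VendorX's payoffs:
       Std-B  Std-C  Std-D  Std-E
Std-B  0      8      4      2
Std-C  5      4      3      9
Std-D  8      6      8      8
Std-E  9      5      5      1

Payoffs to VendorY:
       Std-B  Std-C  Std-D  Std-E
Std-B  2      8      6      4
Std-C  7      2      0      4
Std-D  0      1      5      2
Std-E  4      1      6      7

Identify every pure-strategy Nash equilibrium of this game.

The pure Nash equilibria are (Std-B, Std-C), (Std-D, Std-D).

VendorX against Std-B: payoffs 0, 5, 8, 9 → best response Std-E.
VendorX against Std-C: payoffs 8, 4, 6, 5 → best response Std-B.
VendorX against Std-D: payoffs 4, 3, 8, 5 → best response Std-D.
VendorX against Std-E: payoffs 2, 9, 8, 1 → best response Std-C.
VendorY against Std-B: payoffs 2, 8, 6, 4 → best response Std-C.
VendorY against Std-C: payoffs 7, 2, 0, 4 → best response Std-B.
VendorY against Std-D: payoffs 0, 1, 5, 2 → best response Std-D.
VendorY against Std-E: payoffs 4, 1, 6, 7 → best response Std-E.
Mutual best responses: (Std-B, Std-C); (Std-D, Std-D).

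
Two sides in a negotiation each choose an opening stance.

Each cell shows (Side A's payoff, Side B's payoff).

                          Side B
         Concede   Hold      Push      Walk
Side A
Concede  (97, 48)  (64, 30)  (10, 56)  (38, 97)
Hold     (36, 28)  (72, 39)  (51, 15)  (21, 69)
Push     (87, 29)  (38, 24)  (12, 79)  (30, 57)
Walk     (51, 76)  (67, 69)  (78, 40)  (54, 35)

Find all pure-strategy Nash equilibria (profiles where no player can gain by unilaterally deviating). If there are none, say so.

none

(Concede, Concede): Side B can switch to Push (48 → 56). Not NE.
(Concede, Hold): Side A can switch to Hold (64 → 72). Not NE.
(Concede, Push): Side A can switch to Hold (10 → 51). Not NE.
(Concede, Walk): Side A can switch to Walk (38 → 54). Not NE.
(Hold, Concede): Side A can switch to Concede (36 → 97). Not NE.
(Hold, Hold): Side B can switch to Walk (39 → 69). Not NE.
(The remaining 10 profiles each have a profitable deviation by the same check.)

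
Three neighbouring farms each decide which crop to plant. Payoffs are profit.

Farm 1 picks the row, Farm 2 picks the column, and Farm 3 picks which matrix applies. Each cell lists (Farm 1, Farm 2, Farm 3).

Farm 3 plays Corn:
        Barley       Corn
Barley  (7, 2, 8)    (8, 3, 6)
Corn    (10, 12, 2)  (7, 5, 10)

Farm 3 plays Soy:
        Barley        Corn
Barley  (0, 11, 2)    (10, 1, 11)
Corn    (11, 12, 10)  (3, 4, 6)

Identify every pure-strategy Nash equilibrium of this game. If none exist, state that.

(Corn, Barley, Soy)

Farm 1 against (Barley, Corn): payoffs 7, 10 → best response Corn.
Farm 1 against (Barley, Soy): payoffs 0, 11 → best response Corn.
Farm 1 against (Corn, Corn): payoffs 8, 7 → best response Barley.
Farm 1 against (Corn, Soy): payoffs 10, 3 → best response Barley.
Farm 2 against (Barley, Corn): payoffs 2, 3 → best response Corn.
Farm 2 against (Barley, Soy): payoffs 11, 1 → best response Barley.
Farm 2 against (Corn, Corn): payoffs 12, 5 → best response Barley.
Farm 2 against (Corn, Soy): payoffs 12, 4 → best response Barley.
Farm 3 against (Barley, Barley): payoffs 8, 2 → best response Corn.
Farm 3 against (Barley, Corn): payoffs 6, 11 → best response Soy.
Farm 3 against (Corn, Barley): payoffs 2, 10 → best response Soy.
Farm 3 against (Corn, Corn): payoffs 10, 6 → best response Corn.
Mutual best responses: (Corn, Barley, Soy).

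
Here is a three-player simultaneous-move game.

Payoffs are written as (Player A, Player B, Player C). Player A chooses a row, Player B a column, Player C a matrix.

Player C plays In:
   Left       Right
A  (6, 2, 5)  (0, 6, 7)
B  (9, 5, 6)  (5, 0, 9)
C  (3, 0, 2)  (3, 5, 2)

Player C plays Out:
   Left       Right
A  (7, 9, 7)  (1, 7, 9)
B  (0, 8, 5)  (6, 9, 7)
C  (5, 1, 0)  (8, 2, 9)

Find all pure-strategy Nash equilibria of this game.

For each strategy profile, look for a profitable unilateral deviation.
(A, Left, In): Player A can switch to B (6 → 9). Not NE.
(A, Left, Out): Player A gets 7, best alternative 5; Player B gets 9, best alternative 7; Player C gets 7, best alternative 5. No profitable deviation — NE.
(A, Right, In): Player A can switch to B (0 → 5). Not NE.
(A, Right, Out): Player A can switch to B (1 → 6). Not NE.
(B, Left, In): Player A gets 9, best alternative 6; Player B gets 5, best alternative 0; Player C gets 6, best alternative 5. No profitable deviation — NE.
(B, Left, Out): Player A can switch to A (0 → 7). Not NE.
(B, Right, In): Player B can switch to Left (0 → 5). Not NE.
(B, Right, Out): Player A can switch to C (6 → 8). Not NE.
(C, Right, Out): Player A gets 8, best alternative 6; Player B gets 2, best alternative 1; Player C gets 9, best alternative 2. No profitable deviation — NE.
(The remaining 3 profiles each have a profitable deviation by the same check.)

The pure Nash equilibria are (A, Left, Out) and (B, Left, In) and (C, Right, Out).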